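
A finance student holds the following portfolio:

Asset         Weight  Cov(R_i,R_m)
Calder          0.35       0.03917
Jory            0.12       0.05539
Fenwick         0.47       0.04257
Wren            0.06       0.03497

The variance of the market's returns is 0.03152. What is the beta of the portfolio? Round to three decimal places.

1.347

β_Calder = 0.03917 / 0.03152 = 1.2427
β_Jory = 0.05539 / 0.03152 = 1.7573
β_Fenwick = 0.04257 / 0.03152 = 1.3506
β_Wren = 0.03497 / 0.03152 = 1.1095
β_P = Σ w_i β_i = 0.35×1.2427 + 0.12×1.7573 + 0.47×1.3506 + 0.06×1.1095 = 1.3472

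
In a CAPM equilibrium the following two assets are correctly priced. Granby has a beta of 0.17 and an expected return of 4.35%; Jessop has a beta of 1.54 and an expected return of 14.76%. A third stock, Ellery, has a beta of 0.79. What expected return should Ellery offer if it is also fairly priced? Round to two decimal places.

MRP (SML slope) = (14.76% − 4.35%) / (1.54 − 0.17) = 10.41% / 1.37 = 7.5985%
R_f (intercept) = 4.35% − 0.17 × 7.5985% = 3.0583%
E(R_Ellery) = R_f + β × MRP = 3.0583% + 0.79 × 7.5985% = 9.06%

9.06%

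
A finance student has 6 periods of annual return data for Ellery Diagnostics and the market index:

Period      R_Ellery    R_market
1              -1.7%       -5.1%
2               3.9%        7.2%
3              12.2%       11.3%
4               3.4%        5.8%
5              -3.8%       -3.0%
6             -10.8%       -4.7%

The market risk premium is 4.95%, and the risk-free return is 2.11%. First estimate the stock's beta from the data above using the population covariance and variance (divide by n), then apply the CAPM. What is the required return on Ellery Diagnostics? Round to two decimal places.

7.10%

Mean R_i = (-1.7 + 3.9 + 12.2 + 3.4 − 3.8 − 10.8) / 6 = 0.5333%
Mean R_m = (-5.1 + 7.2 + 11.3 + 5.8 − 3.0 − 4.7) / 6 = 1.9167%
Σ(R_i − R̄_i)(R_m − R̄_m) = 250.3567  ⇒  Cov = 250.3567 / 6 = 41.7261
Σ(R_m − R̄_m)² = 248.2283  ⇒  Var(R_m) = 248.2283 / 6 = 41.3714
β = Cov / Var(R_m) = 41.7261 / 41.3714 = 1.0086
E(R) = R_f + β × MRP = 2.11% + 1.0086 × 4.95% = 7.10%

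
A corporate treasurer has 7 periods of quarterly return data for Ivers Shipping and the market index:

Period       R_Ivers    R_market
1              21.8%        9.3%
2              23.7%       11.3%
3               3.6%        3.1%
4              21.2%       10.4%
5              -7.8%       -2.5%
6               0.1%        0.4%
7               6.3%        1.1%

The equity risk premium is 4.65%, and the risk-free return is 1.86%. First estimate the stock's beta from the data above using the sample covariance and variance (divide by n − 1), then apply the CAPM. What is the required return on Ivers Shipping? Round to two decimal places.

12.09%

Mean R_i = (21.8 + 23.7 + 3.6 + 21.2 − 7.8 + 0.1 + 6.3) / 7 = 9.8429%
Mean R_m = (9.3 + 11.3 + 3.1 + 10.4 − 2.5 + 0.4 + 1.1) / 7 = 4.7286%
Σ(R_i − R̄_i)(R_m − R̄_m) = 402.8614  ⇒  Cov = 402.8614 / 6 = 67.1436
Σ(R_m − R̄_m)² = 183.0543  ⇒  Var(R_m) = 183.0543 / 6 = 30.5091
β = Cov / Var(R_m) = 67.1436 / 30.5091 = 2.2008
E(R) = R_f + β × MRP = 1.86% + 2.2008 × 4.65% = 12.09%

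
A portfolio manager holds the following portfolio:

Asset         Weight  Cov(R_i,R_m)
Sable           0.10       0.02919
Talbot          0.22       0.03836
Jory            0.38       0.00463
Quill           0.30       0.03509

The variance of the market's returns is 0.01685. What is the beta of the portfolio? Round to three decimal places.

β_Sable = 0.02919 / 0.01685 = 1.7323
β_Talbot = 0.03836 / 0.01685 = 2.2766
β_Jory = 0.00463 / 0.01685 = 0.2748
β_Quill = 0.03509 / 0.01685 = 2.0825
β_P = Σ w_i β_i = 0.10×1.7323 + 0.22×2.2766 + 0.38×0.2748 + 0.30×2.0825 = 1.4033

1.403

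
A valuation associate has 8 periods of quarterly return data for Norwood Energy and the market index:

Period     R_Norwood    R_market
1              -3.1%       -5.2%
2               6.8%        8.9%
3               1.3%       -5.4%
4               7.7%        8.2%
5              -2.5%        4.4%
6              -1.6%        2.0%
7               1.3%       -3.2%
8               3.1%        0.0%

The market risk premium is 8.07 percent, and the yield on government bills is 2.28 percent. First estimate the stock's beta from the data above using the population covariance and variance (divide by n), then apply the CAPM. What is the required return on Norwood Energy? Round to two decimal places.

Mean R_i = (-3.1 + 6.8 + 1.3 + 7.7 − 2.5 − 1.6 + 1.3 + 3.1) / 8 = 1.6250%
Mean R_m = (-5.2 + 8.9 − 5.4 + 8.2 + 4.4 + 2.0 − 3.2 + 0.0) / 8 = 1.2125%
Σ(R_i − R̄_i)(R_m − R̄_m) = 98.6375  ⇒  Cov = 98.6375 / 8 = 12.3297
Σ(R_m − R̄_m)² = 224.4888  ⇒  Var(R_m) = 224.4888 / 8 = 28.0611
β = Cov / Var(R_m) = 12.3297 / 28.0611 = 0.4394
E(R) = R_f + β × MRP = 2.28% + 0.4394 × 8.07% = 5.83%

5.83%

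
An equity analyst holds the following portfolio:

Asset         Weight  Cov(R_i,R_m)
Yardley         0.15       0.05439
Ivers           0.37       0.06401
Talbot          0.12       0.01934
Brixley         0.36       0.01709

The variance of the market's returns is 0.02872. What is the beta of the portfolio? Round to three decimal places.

β_Yardley = 0.05439 / 0.02872 = 1.8938
β_Ivers = 0.06401 / 0.02872 = 2.2288
β_Talbot = 0.01934 / 0.02872 = 0.6734
β_Brixley = 0.01709 / 0.02872 = 0.5951
β_P = Σ w_i β_i = 0.15×1.8938 + 0.37×2.2288 + 0.12×0.6734 + 0.36×0.5951 = 1.4038

1.404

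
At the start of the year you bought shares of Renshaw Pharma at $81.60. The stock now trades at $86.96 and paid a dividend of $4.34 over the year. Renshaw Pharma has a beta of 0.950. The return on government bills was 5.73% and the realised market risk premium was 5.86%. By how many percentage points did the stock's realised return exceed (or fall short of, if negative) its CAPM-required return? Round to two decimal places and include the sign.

+0.59%

Realised HPR = (P1 + D1 − P0) / P0 = (86.96 + 4.34 − 81.60) / 81.60 = 9.70 / 81.60 = 11.8873%
CAPM required = R_f + β·MRP = 5.73% + 0.950 × 5.86% = 11.29700%
α = realised − required = 11.8873% − 11.29700% = +0.59%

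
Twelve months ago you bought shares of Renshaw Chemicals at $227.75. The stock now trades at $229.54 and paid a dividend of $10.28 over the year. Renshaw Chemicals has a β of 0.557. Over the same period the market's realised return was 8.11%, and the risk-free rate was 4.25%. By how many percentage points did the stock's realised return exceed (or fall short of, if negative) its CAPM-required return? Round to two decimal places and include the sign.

-1.10%

Realised HPR = (P1 + D1 − P0) / P0 = (229.54 + 10.28 − 227.75) / 227.75 = 12.07 / 227.75 = 5.2997%
MRP = 8.11% − 4.25% = 3.86%
CAPM required = R_f + β·MRP = 4.25% + 0.557 × 3.86% = 6.40002%
α = realised − required = 5.2997% − 6.40002% = -1.10%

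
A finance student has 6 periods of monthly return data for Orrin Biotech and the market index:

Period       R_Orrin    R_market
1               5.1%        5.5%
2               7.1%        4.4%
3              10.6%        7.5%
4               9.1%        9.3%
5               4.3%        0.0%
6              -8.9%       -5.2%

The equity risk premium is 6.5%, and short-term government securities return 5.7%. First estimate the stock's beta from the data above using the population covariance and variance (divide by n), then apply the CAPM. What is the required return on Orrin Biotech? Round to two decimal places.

Mean R_i = (5.1 + 7.1 + 10.6 + 9.1 + 4.3 − 8.9) / 6 = 4.5500%
Mean R_m = (5.5 + 4.4 + 7.5 + 9.3 + 0.0 − 5.2) / 6 = 3.5833%
Σ(R_i − R̄_i)(R_m − R̄_m) = 171.8750  ⇒  Cov = 171.8750 / 6 = 28.6458
Σ(R_m − R̄_m)² = 142.3483  ⇒  Var(R_m) = 142.3483 / 6 = 23.7247
β = Cov / Var(R_m) = 28.6458 / 23.7247 = 1.2074
E(R) = R_f + β × MRP = 5.7% + 1.2074 × 6.5% = 13.55%

13.55%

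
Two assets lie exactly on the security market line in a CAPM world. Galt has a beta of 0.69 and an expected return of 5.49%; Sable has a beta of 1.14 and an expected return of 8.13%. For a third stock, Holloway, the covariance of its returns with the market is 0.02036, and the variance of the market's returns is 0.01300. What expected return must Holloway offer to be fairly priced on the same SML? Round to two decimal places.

MRP = (8.13% − 5.49%) / (1.14 − 0.69) = 5.8667%
R_f = 5.49% − 0.69 × 5.8667% = 1.4420%
β_Holloway = Cov / Var(R_m) = 0.02036 / 0.01300 = 1.5662
E(R_Holloway) = R_f + β × MRP = 1.4420% + 1.5662 × 5.8667% = 10.63%

10.63%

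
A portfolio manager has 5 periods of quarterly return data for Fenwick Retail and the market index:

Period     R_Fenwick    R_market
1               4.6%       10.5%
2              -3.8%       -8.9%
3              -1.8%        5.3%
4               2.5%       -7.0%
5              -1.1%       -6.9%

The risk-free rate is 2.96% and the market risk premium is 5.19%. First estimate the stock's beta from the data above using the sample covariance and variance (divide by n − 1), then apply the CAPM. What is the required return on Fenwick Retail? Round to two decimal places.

4.04%

Mean R_i = (4.6 − 3.8 − 1.8 + 2.5 − 1.1) / 5 = 0.0800%
Mean R_m = (10.5 − 8.9 + 5.3 − 7.0 − 6.9) / 5 = -1.4000%
Σ(R_i − R̄_i)(R_m − R̄_m) = 63.2300  ⇒  Cov = 63.2300 / 4 = 15.8075
Σ(R_m − R̄_m)² = 304.3600  ⇒  Var(R_m) = 304.3600 / 4 = 76.0900
β = Cov / Var(R_m) = 15.8075 / 76.0900 = 0.2077
E(R) = R_f + β × MRP = 2.96% + 0.2077 × 5.19% = 4.04%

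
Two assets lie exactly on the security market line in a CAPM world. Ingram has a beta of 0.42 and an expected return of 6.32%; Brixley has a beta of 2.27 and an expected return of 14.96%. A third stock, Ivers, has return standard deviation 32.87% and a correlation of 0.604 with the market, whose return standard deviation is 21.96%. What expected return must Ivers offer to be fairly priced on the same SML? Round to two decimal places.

MRP = (14.96% − 6.32%) / (2.27 − 0.42) = 4.6703%
R_f = 6.32% − 0.42 × 4.6703% = 4.3585%
β_Ivers = ρ·σ_i/σ_m = 0.604 × 32.87 / 21.96 = 0.9041
E(R_Ivers) = R_f + β × MRP = 4.3585% + 0.9041 × 4.6703% = 8.58%

8.58%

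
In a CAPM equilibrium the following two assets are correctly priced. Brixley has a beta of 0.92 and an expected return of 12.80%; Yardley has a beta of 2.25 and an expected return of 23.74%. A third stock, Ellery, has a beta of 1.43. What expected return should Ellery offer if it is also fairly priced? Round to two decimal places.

MRP (SML slope) = (23.74% − 12.80%) / (2.25 − 0.92) = 10.94% / 1.33 = 8.2256%
R_f (intercept) = 12.80% − 0.92 × 8.2256% = 5.2324%
E(R_Ellery) = R_f + β × MRP = 5.2324% + 1.43 × 8.2256% = 17.00%

17.00%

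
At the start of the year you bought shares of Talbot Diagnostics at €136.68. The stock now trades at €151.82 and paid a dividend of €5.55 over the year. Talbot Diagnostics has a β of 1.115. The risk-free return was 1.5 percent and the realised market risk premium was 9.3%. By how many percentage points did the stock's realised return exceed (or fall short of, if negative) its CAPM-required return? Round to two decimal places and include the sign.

Realised HPR = (P1 + D1 − P0) / P0 = (151.82 + 5.55 − 136.68) / 136.68 = 20.69 / 136.68 = 15.1375%
CAPM required = R_f + β·MRP = 1.5% + 1.115 × 9.3% = 11.8695%
α = realised − required = 15.1375% − 11.8695% = +3.27%

+3.27%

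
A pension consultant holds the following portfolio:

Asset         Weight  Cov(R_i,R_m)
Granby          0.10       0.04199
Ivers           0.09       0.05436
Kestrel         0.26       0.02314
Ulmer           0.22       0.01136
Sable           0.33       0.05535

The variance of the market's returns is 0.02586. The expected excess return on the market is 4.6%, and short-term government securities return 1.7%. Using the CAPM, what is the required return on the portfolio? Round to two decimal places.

β_Granby = 0.04199 / 0.02586 = 1.6237
β_Ivers = 0.05436 / 0.02586 = 2.1021
β_Kestrel = 0.02314 / 0.02586 = 0.8948
β_Ulmer = 0.01136 / 0.02586 = 0.4393
β_Sable = 0.05535 / 0.02586 = 2.1404
β_P = Σ w_i β_i = 0.10×1.6237 + 0.09×2.1021 + 0.26×0.8948 + 0.22×0.4393 + 0.33×2.1404 = 1.3872
E(R_P) = R_f + β_P × MRP = 1.7% + 1.3872 × 4.6% = 8.08%

8.08%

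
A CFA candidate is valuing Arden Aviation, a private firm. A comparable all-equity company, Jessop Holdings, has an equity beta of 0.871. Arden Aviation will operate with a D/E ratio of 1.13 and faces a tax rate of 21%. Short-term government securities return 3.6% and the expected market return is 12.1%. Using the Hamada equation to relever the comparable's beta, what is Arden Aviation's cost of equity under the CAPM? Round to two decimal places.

β_L = β_U × [1 + (1 − t)(D/E)] = 0.871 × [1 + (1 − 0.21) × 1.13]
    = 0.871 × [1 + 0.79 × 1.13] = 0.871 × 1.8927 = 1.6485
MRP = 12.1% − 3.6% = 8.50%
E(R) = R_f + β_L × MRP = 3.6% + 1.6485 × 8.5% = 17.61%

17.61%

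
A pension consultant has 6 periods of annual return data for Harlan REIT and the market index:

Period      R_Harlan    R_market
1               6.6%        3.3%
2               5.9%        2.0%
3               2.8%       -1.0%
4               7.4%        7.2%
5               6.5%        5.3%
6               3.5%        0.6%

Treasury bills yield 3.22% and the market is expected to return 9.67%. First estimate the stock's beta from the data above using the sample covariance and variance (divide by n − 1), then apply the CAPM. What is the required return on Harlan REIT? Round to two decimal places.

Mean R_i = (6.6 + 5.9 + 2.8 + 7.4 + 6.5 + 3.5) / 6 = 5.4500%
Mean R_m = (3.3 + 2.0 − 1.0 + 7.2 + 5.3 + 0.6) / 6 = 2.9000%
Σ(R_i − R̄_i)(R_m − R̄_m) = 25.7800  ⇒  Cov = 25.7800 / 5 = 5.1560
Σ(R_m − R̄_m)² = 45.7200  ⇒  Var(R_m) = 45.7200 / 5 = 9.1440
β = Cov / Var(R_m) = 5.1560 / 9.1440 = 0.5639
MRP = 9.67% − 3.22% = 6.45%
E(R) = R_f + β × MRP = 3.22% + 0.5639 × 6.45% = 6.86%

6.86%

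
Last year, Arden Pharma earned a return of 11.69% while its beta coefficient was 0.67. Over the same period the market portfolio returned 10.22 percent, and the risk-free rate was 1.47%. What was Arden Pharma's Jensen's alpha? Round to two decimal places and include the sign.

+4.36%

Market excess return = 10.22% − 1.47% = 8.75%
CAPM benchmark = R_f + β(R_m − R_f) = 1.47% + 0.67 × 8.75% = 7.3325%
α = actual − benchmark = 11.69% − 7.3325% = +4.36%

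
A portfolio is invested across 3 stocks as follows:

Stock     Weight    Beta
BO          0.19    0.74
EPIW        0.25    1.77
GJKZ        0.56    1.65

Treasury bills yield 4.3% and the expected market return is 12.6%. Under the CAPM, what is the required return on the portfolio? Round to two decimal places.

16.81%

β_P = Σ w_i β_i = 0.19×0.74 + 0.25×1.77 + 0.56×1.65 = 1.5071
MRP = 12.6% − 4.3% = 8.30%
E(R_P) = R_f + β_P × MRP = 4.3% + 1.5071 × 8.3% = 16.81%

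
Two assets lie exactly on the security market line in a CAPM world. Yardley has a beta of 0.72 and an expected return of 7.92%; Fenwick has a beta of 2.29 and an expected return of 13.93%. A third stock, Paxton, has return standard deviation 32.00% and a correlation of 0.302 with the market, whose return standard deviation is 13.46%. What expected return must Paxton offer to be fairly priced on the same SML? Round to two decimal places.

MRP = (13.93% − 7.92%) / (2.29 − 0.72) = 3.8280%
R_f = 7.92% − 0.72 × 3.8280% = 5.1638%
β_Paxton = ρ·σ_i/σ_m = 0.302 × 32.00 / 13.46 = 0.7180
E(R_Paxton) = R_f + β × MRP = 5.1638% + 0.7180 × 3.8280% = 7.91%

7.91%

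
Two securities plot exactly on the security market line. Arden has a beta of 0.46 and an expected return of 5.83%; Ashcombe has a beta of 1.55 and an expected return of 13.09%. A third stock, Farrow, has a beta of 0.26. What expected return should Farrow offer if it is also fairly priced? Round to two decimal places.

4.50%

MRP (SML slope) = (13.09% − 5.83%) / (1.55 − 0.46) = 7.26% / 1.09 = 6.6606%
R_f (intercept) = 5.83% − 0.46 × 6.6606% = 2.7661%
E(R_Farrow) = R_f + β × MRP = 2.7661% + 0.26 × 6.6606% = 4.50%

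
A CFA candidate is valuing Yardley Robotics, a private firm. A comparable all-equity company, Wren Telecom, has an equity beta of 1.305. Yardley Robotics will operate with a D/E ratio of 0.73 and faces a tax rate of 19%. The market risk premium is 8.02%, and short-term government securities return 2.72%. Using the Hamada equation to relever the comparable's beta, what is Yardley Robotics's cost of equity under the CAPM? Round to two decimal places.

β_L = β_U × [1 + (1 − t)(D/E)] = 1.305 × [1 + (1 − 0.19) × 0.73]
    = 1.305 × [1 + 0.81 × 0.73] = 1.305 × 1.5913 = 2.0766
E(R) = R_f + β_L × MRP = 2.72% + 2.0766 × 8.02% = 19.37%

19.37%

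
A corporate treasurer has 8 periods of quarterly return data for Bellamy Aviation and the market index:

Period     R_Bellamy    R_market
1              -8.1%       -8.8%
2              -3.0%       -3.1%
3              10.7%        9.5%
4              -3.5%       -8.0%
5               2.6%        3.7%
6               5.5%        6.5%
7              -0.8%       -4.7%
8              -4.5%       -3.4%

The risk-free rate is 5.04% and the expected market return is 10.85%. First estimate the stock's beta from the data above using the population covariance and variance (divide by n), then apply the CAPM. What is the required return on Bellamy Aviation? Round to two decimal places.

9.97%

Mean R_i = (-8.1 − 3.0 + 10.7 − 3.5 + 2.6 + 5.5 − 0.8 − 4.5) / 8 = -0.1375%
Mean R_m = (-8.8 − 3.1 + 9.5 − 8.0 + 3.7 + 6.5 − 4.7 − 3.4) / 8 = -1.0375%
Σ(R_i − R̄_i)(R_m − R̄_m) = 273.5188  ⇒  Cov = 273.5188 / 8 = 34.1899
Σ(R_m − R̄_m)² = 322.2788  ⇒  Var(R_m) = 322.2788 / 8 = 40.2849
β = Cov / Var(R_m) = 34.1899 / 40.2849 = 0.8487
MRP = 10.85% − 5.04% = 5.81%
E(R) = R_f + β × MRP = 5.04% + 0.8487 × 5.81% = 9.97%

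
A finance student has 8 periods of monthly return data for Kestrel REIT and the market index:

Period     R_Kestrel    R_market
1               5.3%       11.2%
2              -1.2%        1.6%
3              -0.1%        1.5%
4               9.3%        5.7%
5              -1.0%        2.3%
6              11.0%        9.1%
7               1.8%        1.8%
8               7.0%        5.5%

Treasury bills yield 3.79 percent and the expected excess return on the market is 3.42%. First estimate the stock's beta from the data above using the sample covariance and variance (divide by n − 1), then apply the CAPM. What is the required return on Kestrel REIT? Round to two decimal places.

7.12%

Mean R_i = (5.3 − 1.2 − 0.1 + 9.3 − 1.0 + 11.0 + 1.8 + 7.0) / 8 = 4.0125%
Mean R_m = (11.2 + 1.6 + 1.5 + 5.7 + 2.3 + 9.1 + 1.8 + 5.5) / 8 = 4.8375%
Σ(R_i − R̄_i)(R_m − R̄_m) = 94.5563  ⇒  Cov = 94.5563 / 7 = 13.5080
Σ(R_m − R̄_m)² = 97.1188  ⇒  Var(R_m) = 97.1188 / 7 = 13.8741
β = Cov / Var(R_m) = 13.5080 / 13.8741 = 0.9736
E(R) = R_f + β × MRP = 3.79% + 0.9736 × 3.42% = 7.12%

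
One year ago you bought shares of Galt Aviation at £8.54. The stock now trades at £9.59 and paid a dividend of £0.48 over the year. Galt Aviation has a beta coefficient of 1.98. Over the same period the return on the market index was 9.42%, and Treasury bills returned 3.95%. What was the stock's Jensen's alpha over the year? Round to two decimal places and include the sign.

Realised HPR = (P1 + D1 − P0) / P0 = (9.59 + 0.48 − 8.54) / 8.54 = 1.53 / 8.54 = 17.9157%
MRP = 9.42% − 3.95% = 5.47%
CAPM required = R_f + β·MRP = 3.95% + 1.98 × 5.47% = 14.7806%
α = realised − required = 17.9157% − 14.7806% = +3.14%

+3.14%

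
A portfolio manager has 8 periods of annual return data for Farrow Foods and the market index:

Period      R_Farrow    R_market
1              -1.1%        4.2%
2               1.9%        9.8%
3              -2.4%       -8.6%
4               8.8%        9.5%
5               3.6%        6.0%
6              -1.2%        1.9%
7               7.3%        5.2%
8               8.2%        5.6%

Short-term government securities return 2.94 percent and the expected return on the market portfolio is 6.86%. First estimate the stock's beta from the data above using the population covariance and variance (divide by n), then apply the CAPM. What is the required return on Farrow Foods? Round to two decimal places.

4.88%

Mean R_i = (-1.1 + 1.9 − 2.4 + 8.8 + 3.6 − 1.2 + 7.3 + 8.2) / 8 = 3.1375%
Mean R_m = (4.2 + 9.8 − 8.6 + 9.5 + 6.0 + 1.9 + 5.2 + 5.6) / 8 = 4.2000%
Σ(R_i − R̄_i)(R_m − R̄_m) = 116.0200  ⇒  Cov = 116.0200 / 8 = 14.5025
Σ(R_m − R̄_m)² = 234.7800  ⇒  Var(R_m) = 234.7800 / 8 = 29.3475
β = Cov / Var(R_m) = 14.5025 / 29.3475 = 0.4942
MRP = 6.86% − 2.94% = 3.92%
E(R) = R_f + β × MRP = 2.94% + 0.4942 × 3.92% = 4.88%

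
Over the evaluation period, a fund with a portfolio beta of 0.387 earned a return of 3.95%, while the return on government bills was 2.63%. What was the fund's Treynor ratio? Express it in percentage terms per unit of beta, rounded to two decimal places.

Treynor = (R_P − R_f) / β_P = (3.95% − 2.63%) / 0.3870 = 1.32% / 0.3870 = 3.41%

3.41%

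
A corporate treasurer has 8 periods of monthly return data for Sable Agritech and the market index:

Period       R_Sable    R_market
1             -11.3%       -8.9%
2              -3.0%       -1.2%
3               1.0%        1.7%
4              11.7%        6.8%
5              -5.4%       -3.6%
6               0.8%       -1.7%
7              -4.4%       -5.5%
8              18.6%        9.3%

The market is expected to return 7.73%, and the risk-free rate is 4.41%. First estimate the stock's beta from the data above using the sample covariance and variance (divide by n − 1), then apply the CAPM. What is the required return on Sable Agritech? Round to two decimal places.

Mean R_i = (-11.3 − 3.0 + 1.0 + 11.7 − 5.4 + 0.8 − 4.4 + 18.6) / 8 = 1.0000%
Mean R_m = (-8.9 − 1.2 + 1.7 + 6.8 − 3.6 − 1.7 − 5.5 + 9.3) / 8 = -0.3875%
Σ(R_i − R̄_i)(R_m − R̄_m) = 403.7900  ⇒  Cov = 403.7900 / 7 = 57.6843
Σ(R_m − R̄_m)² = 261.1688  ⇒  Var(R_m) = 261.1688 / 7 = 37.3098
β = Cov / Var(R_m) = 57.6843 / 37.3098 = 1.5461
MRP = 7.73% − 4.41% = 3.32%
E(R) = R_f + β × MRP = 4.41% + 1.5461 × 3.32% = 9.54%

9.54%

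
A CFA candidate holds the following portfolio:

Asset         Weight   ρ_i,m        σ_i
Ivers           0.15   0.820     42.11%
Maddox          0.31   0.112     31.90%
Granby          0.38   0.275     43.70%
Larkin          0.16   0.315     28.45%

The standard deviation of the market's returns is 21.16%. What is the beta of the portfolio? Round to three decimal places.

0.581

β_Ivers = 0.820 × 42.11% / 21.16% = 1.6319
β_Maddox = 0.112 × 31.90% / 21.16% = 0.1688
β_Granby = 0.275 × 43.70% / 21.16% = 0.5679
β_Larkin = 0.315 × 28.45% / 21.16% = 0.4235
β_P = Σ w_i β_i = 0.15×1.6319 + 0.31×0.1688 + 0.38×0.5679 + 0.16×0.4235 = 0.5807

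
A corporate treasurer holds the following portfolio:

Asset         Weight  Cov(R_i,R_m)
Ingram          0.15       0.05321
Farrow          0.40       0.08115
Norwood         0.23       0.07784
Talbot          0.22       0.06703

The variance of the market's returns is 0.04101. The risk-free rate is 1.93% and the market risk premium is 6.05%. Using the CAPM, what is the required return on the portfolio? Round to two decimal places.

β_Ingram = 0.05321 / 0.04101 = 1.2975
β_Farrow = 0.08115 / 0.04101 = 1.9788
β_Norwood = 0.07784 / 0.04101 = 1.8981
β_Talbot = 0.06703 / 0.04101 = 1.6345
β_P = Σ w_i β_i = 0.15×1.2975 + 0.40×1.9788 + 0.23×1.8981 + 0.22×1.6345 = 1.7823
E(R_P) = R_f + β_P × MRP = 1.93% + 1.7823 × 6.05% = 12.71%

12.71%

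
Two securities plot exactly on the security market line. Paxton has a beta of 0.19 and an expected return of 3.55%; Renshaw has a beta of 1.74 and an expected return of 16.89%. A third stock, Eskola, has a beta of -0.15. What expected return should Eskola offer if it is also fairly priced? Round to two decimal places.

0.62%

MRP (SML slope) = (16.89% − 3.55%) / (1.74 − 0.19) = 13.34% / 1.55 = 8.6065%
R_f (intercept) = 3.55% − 0.19 × 8.6065% = 1.9148%
E(R_Eskola) = R_f + β × MRP = 1.9148% + -0.15 × 8.6065% = 0.62%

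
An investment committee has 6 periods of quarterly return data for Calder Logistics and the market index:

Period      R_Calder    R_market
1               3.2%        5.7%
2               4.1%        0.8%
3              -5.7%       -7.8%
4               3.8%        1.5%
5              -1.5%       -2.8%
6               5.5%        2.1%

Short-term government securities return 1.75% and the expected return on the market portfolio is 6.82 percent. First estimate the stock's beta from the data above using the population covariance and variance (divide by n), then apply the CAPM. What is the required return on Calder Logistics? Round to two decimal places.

5.87%

Mean R_i = (3.2 + 4.1 − 5.7 + 3.8 − 1.5 + 5.5) / 6 = 1.5667%
Mean R_m = (5.7 + 0.8 − 7.8 + 1.5 − 2.8 + 2.1) / 6 = -0.0833%
Σ(R_i − R̄_i)(R_m − R̄_m) = 88.2133  ⇒  Cov = 88.2133 / 6 = 14.7022
Σ(R_m − R̄_m)² = 108.4283  ⇒  Var(R_m) = 108.4283 / 6 = 18.0714
β = Cov / Var(R_m) = 14.7022 / 18.0714 = 0.8136
MRP = 6.82% − 1.75% = 5.07%
E(R) = R_f + β × MRP = 1.75% + 0.8136 × 5.07% = 5.87%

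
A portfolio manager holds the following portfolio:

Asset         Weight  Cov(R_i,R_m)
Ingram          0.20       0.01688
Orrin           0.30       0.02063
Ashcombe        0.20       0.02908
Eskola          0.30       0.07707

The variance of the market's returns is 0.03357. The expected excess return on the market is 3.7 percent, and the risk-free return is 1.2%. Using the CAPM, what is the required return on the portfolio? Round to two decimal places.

5.44%

β_Ingram = 0.01688 / 0.03357 = 0.5028
β_Orrin = 0.02063 / 0.03357 = 0.6145
β_Ashcombe = 0.02908 / 0.03357 = 0.8662
β_Eskola = 0.07707 / 0.03357 = 2.2958
β_P = Σ w_i β_i = 0.20×0.5028 + 0.30×0.6145 + 0.20×0.8662 + 0.30×2.2958 = 1.1469
E(R_P) = R_f + β_P × MRP = 1.2% + 1.1469 × 3.7% = 5.44%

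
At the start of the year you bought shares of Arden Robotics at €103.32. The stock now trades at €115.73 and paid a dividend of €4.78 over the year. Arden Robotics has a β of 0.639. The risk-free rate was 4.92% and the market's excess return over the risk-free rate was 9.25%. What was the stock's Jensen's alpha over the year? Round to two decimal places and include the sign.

Realised HPR = (P1 + D1 − P0) / P0 = (115.73 + 4.78 − 103.32) / 103.32 = 17.19 / 103.32 = 16.6376%
CAPM required = R_f + β·MRP = 4.92% + 0.639 × 9.25% = 10.83075%
α = realised − required = 16.6376% − 10.83075% = +5.81%

+5.81%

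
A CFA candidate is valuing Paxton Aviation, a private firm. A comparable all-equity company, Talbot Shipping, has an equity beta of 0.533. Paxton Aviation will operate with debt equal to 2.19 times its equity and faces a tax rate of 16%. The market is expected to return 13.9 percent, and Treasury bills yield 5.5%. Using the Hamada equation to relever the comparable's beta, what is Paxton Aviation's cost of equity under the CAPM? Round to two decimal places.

β_L = β_U × [1 + (1 − t)(D/E)] = 0.533 × [1 + (1 − 0.16) × 2.19]
    = 0.533 × [1 + 0.84 × 2.19] = 0.533 × 2.8396 = 1.5135
MRP = 13.9% − 5.5% = 8.40%
E(R) = R_f + β_L × MRP = 5.5% + 1.5135 × 8.4% = 18.21%

18.21%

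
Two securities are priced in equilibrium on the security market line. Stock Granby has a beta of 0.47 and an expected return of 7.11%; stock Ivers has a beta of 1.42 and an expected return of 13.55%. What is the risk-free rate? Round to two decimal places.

3.92%

Both satisfy E(R) = R_f + β·MRP, so the slope of the SML is
MRP = (13.55% − 7.11%) / (1.42 − 0.47) = 6.44% / 0.95 = 6.7789%
R_f = E(R_Granby) − β_Granby·MRP = 7.11% − 0.47 × 6.7789% = 3.9239%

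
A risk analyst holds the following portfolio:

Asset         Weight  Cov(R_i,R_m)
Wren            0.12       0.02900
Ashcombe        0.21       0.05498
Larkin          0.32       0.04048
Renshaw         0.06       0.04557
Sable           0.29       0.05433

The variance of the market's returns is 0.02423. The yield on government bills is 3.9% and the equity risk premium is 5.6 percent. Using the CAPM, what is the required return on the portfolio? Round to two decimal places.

14.64%

β_Wren = 0.02900 / 0.02423 = 1.1969
β_Ashcombe = 0.05498 / 0.02423 = 2.2691
β_Larkin = 0.04048 / 0.02423 = 1.6707
β_Renshaw = 0.04557 / 0.02423 = 1.8807
β_Sable = 0.05433 / 0.02423 = 2.2423
β_P = Σ w_i β_i = 0.12×1.1969 + 0.21×2.2691 + 0.32×1.6707 + 0.06×1.8807 + 0.29×2.2423 = 1.9179
E(R_P) = R_f + β_P × MRP = 3.9% + 1.9179 × 5.6% = 14.64%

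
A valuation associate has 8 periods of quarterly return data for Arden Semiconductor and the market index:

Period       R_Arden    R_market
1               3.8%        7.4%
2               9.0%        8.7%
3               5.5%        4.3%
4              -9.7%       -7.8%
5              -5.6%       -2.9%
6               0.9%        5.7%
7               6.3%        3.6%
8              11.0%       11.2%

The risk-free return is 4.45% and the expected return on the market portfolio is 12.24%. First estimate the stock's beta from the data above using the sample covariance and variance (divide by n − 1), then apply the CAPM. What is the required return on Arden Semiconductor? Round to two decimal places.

Mean R_i = (3.8 + 9.0 + 5.5 − 9.7 − 5.6 + 0.9 + 6.3 + 11.0) / 8 = 2.6500%
Mean R_m = (7.4 + 8.7 + 4.3 − 7.8 − 2.9 + 5.7 + 3.6 + 11.2) / 8 = 3.7750%
Σ(R_i − R̄_i)(R_m − R̄_m) = 292.9500  ⇒  Cov = 292.9500 / 7 = 41.8500
Σ(R_m − R̄_m)² = 275.0750  ⇒  Var(R_m) = 275.0750 / 7 = 39.2964
β = Cov / Var(R_m) = 41.8500 / 39.2964 = 1.0650
MRP = 12.24% − 4.45% = 7.79%
E(R) = R_f + β × MRP = 4.45% + 1.0650 × 7.79% = 12.75%

12.75%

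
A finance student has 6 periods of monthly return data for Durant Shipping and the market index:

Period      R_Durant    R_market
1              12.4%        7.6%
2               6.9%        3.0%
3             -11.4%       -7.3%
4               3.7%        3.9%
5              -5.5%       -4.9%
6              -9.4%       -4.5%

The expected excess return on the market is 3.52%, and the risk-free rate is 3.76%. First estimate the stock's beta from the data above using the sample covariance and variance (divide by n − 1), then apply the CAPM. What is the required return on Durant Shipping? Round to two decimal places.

Mean R_i = (12.4 + 6.9 − 11.4 + 3.7 − 5.5 − 9.4) / 6 = -0.5500%
Mean R_m = (7.6 + 3.0 − 7.3 + 3.9 − 4.9 − 4.5) / 6 = -0.3667%
Σ(R_i − R̄_i)(R_m − R̄_m) = 280.6300  ⇒  Cov = 280.6300 / 5 = 56.1260
Σ(R_m − R̄_m)² = 178.7133  ⇒  Var(R_m) = 178.7133 / 5 = 35.7427
β = Cov / Var(R_m) = 56.1260 / 35.7427 = 1.5703
E(R) = R_f + β × MRP = 3.76% + 1.5703 × 3.52% = 9.29%

9.29%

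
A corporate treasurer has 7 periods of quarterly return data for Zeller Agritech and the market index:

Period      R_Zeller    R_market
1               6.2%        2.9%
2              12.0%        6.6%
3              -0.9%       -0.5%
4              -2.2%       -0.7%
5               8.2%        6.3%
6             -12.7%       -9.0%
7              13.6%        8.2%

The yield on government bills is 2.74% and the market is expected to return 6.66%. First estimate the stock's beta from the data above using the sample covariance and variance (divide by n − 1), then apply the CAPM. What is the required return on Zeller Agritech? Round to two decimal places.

Mean R_i = (6.2 + 12.0 − 0.9 − 2.2 + 8.2 − 12.7 + 13.6) / 7 = 3.4571%
Mean R_m = (2.9 + 6.6 − 0.5 − 0.7 + 6.3 − 9.0 + 8.2) / 7 = 1.9714%
Σ(R_i − R̄_i)(R_m − R̄_m) = 328.9414  ⇒  Cov = 328.9414 / 6 = 54.8236
Σ(R_m − R̄_m)² = 213.4343  ⇒  Var(R_m) = 213.4343 / 6 = 35.5724
β = Cov / Var(R_m) = 54.8236 / 35.5724 = 1.5412
MRP = 6.66% − 2.74% = 3.92%
E(R) = R_f + β × MRP = 2.74% + 1.5412 × 3.92% = 8.78%

8.78%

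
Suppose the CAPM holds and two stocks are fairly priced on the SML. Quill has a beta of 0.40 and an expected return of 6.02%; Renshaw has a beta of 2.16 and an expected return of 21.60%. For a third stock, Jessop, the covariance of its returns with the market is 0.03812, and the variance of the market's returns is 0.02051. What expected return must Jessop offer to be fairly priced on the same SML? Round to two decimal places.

MRP = (21.60% − 6.02%) / (2.16 − 0.40) = 8.8523%
R_f = 6.02% − 0.40 × 8.8523% = 2.4791%
β_Jessop = Cov / Var(R_m) = 0.03812 / 0.02051 = 1.8586
E(R_Jessop) = R_f + β × MRP = 2.4791% + 1.8586 × 8.8523% = 18.93%

18.93%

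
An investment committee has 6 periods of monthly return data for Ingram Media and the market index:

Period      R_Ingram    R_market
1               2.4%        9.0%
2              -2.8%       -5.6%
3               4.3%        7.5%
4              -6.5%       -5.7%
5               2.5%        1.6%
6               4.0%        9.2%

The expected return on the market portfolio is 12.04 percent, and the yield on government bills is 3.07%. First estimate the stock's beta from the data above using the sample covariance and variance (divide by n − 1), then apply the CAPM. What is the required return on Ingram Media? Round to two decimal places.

8.07%

Mean R_i = (2.4 − 2.8 + 4.3 − 6.5 + 2.5 + 4.0) / 6 = 0.6500%
Mean R_m = (9.0 − 5.6 + 7.5 − 5.7 + 1.6 + 9.2) / 6 = 2.6667%
Σ(R_i − R̄_i)(R_m − R̄_m) = 136.9800  ⇒  Cov = 136.9800 / 5 = 27.3960
Σ(R_m − R̄_m)² = 245.6333  ⇒  Var(R_m) = 245.6333 / 5 = 49.1267
β = Cov / Var(R_m) = 27.3960 / 49.1267 = 0.5577
MRP = 12.04% − 3.07% = 8.97%
E(R) = R_f + β × MRP = 3.07% + 0.5577 × 8.97% = 8.07%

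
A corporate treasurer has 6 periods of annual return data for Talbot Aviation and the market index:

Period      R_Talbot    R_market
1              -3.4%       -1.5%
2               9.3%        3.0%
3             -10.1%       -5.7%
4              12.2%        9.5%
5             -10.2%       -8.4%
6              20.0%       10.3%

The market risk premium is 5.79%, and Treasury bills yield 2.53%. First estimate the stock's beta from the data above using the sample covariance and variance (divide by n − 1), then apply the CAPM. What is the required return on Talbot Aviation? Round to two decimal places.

11.67%

Mean R_i = (-3.4 + 9.3 − 10.1 + 12.2 − 10.2 + 20.0) / 6 = 2.9667%
Mean R_m = (-1.5 + 3.0 − 5.7 + 9.5 − 8.4 + 10.3) / 6 = 1.2000%
Σ(R_i − R̄_i)(R_m − R̄_m) = 476.7900  ⇒  Cov = 476.7900 / 5 = 95.3580
Σ(R_m − R̄_m)² = 302.0000  ⇒  Var(R_m) = 302.0000 / 5 = 60.4000
β = Cov / Var(R_m) = 95.3580 / 60.4000 = 1.5788
E(R) = R_f + β × MRP = 2.53% + 1.5788 × 5.79% = 11.67%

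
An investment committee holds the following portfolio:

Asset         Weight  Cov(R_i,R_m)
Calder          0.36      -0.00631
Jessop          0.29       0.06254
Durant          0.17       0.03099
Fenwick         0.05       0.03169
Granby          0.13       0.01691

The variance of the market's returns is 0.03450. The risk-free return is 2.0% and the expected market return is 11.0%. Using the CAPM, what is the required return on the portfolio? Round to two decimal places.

8.50%

β_Calder = -0.00631 / 0.03450 = -0.1829
β_Jessop = 0.06254 / 0.03450 = 1.8128
β_Durant = 0.03099 / 0.03450 = 0.8983
β_Fenwick = 0.03169 / 0.03450 = 0.9186
β_Granby = 0.01691 / 0.03450 = 0.4901
β_P = Σ w_i β_i = 0.36×-0.1829 + 0.29×1.8128 + 0.17×0.8983 + 0.05×0.9186 + 0.13×0.4901 = 0.7222
MRP = 11.0% − 2.0% = 9.00%
E(R_P) = R_f + β_P × MRP = 2.0% + 0.7222 × 9.0% = 8.50%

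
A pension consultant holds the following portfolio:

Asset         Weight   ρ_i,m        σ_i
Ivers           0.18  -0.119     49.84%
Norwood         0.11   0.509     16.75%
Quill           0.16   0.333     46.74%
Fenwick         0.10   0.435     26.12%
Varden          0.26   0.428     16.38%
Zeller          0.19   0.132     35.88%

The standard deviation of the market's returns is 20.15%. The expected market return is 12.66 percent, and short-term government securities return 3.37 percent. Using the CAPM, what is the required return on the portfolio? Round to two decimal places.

β_Ivers = -0.119 × 49.84% / 20.15% = -0.2943
β_Norwood = 0.509 × 16.75% / 20.15% = 0.4231
β_Quill = 0.333 × 46.74% / 20.15% = 0.7724
β_Fenwick = 0.435 × 26.12% / 20.15% = 0.5639
β_Varden = 0.428 × 16.38% / 20.15% = 0.3479
β_Zeller = 0.132 × 35.88% / 20.15% = 0.2350
β_P = Σ w_i β_i = 0.18×-0.2943 + 0.11×0.4231 + 0.16×0.7724 + 0.10×0.5639 + 0.26×0.3479 + 0.19×0.2350 = 0.3086
MRP = 12.66% − 3.37% = 9.29%
E(R_P) = R_f + β_P × MRP = 3.37% + 0.3086 × 9.29% = 6.24%

6.24%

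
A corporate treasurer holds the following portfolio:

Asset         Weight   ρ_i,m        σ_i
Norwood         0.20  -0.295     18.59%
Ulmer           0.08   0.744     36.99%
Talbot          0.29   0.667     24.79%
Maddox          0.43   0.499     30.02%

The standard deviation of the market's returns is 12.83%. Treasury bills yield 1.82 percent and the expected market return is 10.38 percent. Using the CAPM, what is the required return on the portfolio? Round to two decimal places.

β_Norwood = -0.295 × 18.59% / 12.83% = -0.4274
β_Ulmer = 0.744 × 36.99% / 12.83% = 2.1450
β_Talbot = 0.667 × 24.79% / 12.83% = 1.2888
β_Maddox = 0.499 × 30.02% / 12.83% = 1.1676
β_P = Σ w_i β_i = 0.20×-0.4274 + 0.08×2.1450 + 0.29×1.2888 + 0.43×1.1676 = 0.9619
MRP = 10.38% − 1.82% = 8.56%
E(R_P) = R_f + β_P × MRP = 1.82% + 0.9619 × 8.56% = 10.05%

10.05%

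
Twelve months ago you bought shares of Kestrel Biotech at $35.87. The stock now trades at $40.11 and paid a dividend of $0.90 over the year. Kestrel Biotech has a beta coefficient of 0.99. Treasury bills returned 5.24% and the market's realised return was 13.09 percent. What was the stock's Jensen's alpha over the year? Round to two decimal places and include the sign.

+1.32%

Realised HPR = (P1 + D1 − P0) / P0 = (40.11 + 0.90 − 35.87) / 35.87 = 5.14 / 35.87 = 14.3295%
MRP = 13.09% − 5.24% = 7.85%
CAPM required = R_f + β·MRP = 5.24% + 0.99 × 7.85% = 13.0115%
α = realised − required = 14.3295% − 13.0115% = +1.32%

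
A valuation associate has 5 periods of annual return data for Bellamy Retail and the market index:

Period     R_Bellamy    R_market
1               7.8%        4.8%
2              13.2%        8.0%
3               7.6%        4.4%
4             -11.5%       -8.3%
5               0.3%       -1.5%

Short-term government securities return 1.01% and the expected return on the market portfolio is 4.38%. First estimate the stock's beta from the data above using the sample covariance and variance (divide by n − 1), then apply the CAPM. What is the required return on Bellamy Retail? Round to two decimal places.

Mean R_i = (7.8 + 13.2 + 7.6 − 11.5 + 0.3) / 5 = 3.4800%
Mean R_m = (4.8 + 8.0 + 4.4 − 8.3 − 1.5) / 5 = 1.4800%
Σ(R_i − R̄_i)(R_m − R̄_m) = 245.7280  ⇒  Cov = 245.7280 / 4 = 61.4320
Σ(R_m − R̄_m)² = 166.5880  ⇒  Var(R_m) = 166.5880 / 4 = 41.6470
β = Cov / Var(R_m) = 61.4320 / 41.6470 = 1.4751
MRP = 4.38% − 1.01% = 3.37%
E(R) = R_f + β × MRP = 1.01% + 1.4751 × 3.37% = 5.98%

5.98%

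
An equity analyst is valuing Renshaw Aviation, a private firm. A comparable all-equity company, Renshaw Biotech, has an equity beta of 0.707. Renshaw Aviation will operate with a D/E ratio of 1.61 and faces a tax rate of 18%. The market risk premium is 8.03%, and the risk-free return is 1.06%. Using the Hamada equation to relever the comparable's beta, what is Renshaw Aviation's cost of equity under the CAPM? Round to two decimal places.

β_L = β_U × [1 + (1 − t)(D/E)] = 0.707 × [1 + (1 − 0.18) × 1.61]
    = 0.707 × [1 + 0.82 × 1.61] = 0.707 × 2.3202 = 1.6404
E(R) = R_f + β_L × MRP = 1.06% + 1.6404 × 8.03% = 14.23%

14.23%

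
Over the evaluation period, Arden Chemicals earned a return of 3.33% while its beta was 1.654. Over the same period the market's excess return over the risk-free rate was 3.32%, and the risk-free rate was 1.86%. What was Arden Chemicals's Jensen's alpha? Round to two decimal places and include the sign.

-4.02%

CAPM benchmark = R_f + β(R_m − R_f) = 1.86% + 1.654 × 3.32% = 7.35128%
α = actual − benchmark = 3.33% − 7.35128% = -4.02%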